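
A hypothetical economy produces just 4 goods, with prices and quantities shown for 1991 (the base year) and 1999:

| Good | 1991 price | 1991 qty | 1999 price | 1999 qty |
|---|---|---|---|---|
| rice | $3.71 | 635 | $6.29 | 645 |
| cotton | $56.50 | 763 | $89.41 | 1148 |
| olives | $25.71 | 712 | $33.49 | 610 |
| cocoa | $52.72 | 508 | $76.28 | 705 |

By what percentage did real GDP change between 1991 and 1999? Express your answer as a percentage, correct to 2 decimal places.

Real GDP 1991 = Nominal GDP 1991 = 3.71·635 + 56.50·763 + 25.71·712 + 52.72·508 = 90552.63.
Real GDP 1999 (at 1991 prices) = 3.71·645 + 56.50·1148 + 25.71·610 + 52.72·705 = 120105.65.
Real growth = 120105.65/90552.63 − 1 = 0.3264.

32.64%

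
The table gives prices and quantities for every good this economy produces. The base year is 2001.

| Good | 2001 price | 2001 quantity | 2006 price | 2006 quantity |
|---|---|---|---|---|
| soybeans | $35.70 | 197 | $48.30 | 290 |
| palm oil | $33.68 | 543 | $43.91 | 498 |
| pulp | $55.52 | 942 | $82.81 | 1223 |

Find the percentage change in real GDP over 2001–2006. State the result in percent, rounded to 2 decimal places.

22.42%

Real GDP 2001 = Nominal GDP 2001 = 35.70·197 + 33.68·543 + 55.52·942 = 77620.98.
Real GDP 2006 (at 2001 prices) = 35.70·290 + 33.68·498 + 55.52·1223 = 95026.60.
Real growth = 95026.60/77620.98 − 1 = 0.2242.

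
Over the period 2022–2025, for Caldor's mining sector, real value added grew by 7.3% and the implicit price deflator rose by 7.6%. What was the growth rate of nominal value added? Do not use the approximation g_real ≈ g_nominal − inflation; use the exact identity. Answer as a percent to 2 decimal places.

15.45%

(1 + g_nom) = (1 + g_real)(1 + π) = 1.0730 × 1.0760 = 1.15455.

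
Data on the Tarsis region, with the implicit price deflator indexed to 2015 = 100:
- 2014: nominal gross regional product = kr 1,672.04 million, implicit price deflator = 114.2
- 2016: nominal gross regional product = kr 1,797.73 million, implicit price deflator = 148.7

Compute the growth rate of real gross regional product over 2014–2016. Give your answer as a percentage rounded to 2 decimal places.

Real gross regional product 2014 = 1672.04 / 1.142 = 1464.13.
Real gross regional product 2016 = 1797.73 / 1.487 = 1208.96.
Real growth = 1208.96 / 1464.13 − 1 = -0.1743.

-17.43%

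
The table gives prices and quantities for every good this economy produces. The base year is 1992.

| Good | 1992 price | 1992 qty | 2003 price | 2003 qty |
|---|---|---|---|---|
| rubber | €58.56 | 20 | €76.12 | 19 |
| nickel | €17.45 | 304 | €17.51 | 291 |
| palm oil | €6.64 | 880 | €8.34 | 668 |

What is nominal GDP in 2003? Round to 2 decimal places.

€12112.81

Nominal GDP 2003 = Σ (p_2003 × q_2003) = 76.12·19 + 17.51·291 + 8.34·668 = 12112.81.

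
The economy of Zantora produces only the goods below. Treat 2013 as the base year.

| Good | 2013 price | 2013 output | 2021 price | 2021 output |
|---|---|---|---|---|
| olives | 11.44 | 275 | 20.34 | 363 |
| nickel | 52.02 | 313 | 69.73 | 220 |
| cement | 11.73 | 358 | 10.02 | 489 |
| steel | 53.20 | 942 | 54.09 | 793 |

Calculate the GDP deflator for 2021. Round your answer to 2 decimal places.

Nominal GDP 2021 = 20.34·363 + 69.73·220 + 10.02·489 + 54.09·793 = 70517.17.
Real GDP 2021 (at 2013 prices) = 11.44·363 + 52.02·220 + 11.73·489 + 53.20·793 = 63520.69.
Deflator = Nominal/Real × 100 = 70517.17/63520.69 × 100 = 111.014.

111.01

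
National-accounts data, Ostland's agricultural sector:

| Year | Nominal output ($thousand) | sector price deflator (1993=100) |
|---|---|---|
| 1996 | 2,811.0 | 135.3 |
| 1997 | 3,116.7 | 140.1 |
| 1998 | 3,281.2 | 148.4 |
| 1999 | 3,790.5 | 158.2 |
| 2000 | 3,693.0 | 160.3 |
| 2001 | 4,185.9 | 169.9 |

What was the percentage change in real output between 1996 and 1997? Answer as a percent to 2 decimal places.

7.08%

Real output 1996 = 2811.0/1.353 = 2077.61.
Real output 1997 = 3116.7/1.401 = 2224.63.
Change = 2224.63/2077.61 − 1 = 0.0708.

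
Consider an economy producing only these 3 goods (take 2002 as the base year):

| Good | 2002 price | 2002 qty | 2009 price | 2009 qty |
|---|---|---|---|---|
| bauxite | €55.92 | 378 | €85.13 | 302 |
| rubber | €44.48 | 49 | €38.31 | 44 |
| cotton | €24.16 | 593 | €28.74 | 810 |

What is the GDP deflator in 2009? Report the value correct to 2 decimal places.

131.91

Nominal GDP 2009 = 85.13·302 + 38.31·44 + 28.74·810 = 50674.30.
Real GDP 2009 (at 2002 prices) = 55.92·302 + 44.48·44 + 24.16·810 = 38414.56.
Deflator = Nominal/Real × 100 = 50674.30/38414.56 × 100 = 131.914.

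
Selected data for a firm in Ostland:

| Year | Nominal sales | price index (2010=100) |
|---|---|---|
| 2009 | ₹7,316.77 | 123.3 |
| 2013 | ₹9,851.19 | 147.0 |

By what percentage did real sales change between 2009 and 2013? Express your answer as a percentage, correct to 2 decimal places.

Deflate each year: 2009 → 7316.77/1.233 = 5934.12; 2013 → 9851.19/1.470 = 6701.49.
So real sales changed by 6701.49/5934.12 − 1 = 0.1293, i.e. 12.93%.

12.93%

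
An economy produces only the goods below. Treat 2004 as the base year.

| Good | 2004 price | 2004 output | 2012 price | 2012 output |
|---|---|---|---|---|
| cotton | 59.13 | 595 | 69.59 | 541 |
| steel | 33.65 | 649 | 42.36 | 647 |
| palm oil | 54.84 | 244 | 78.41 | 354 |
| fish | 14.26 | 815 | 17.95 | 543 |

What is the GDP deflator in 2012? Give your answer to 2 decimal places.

126.75

Nominal GDP 2012 = 69.59·541 + 42.36·647 + 78.41·354 + 17.95·543 = 102559.10.
Real GDP 2012 (at 2004 prices) = 59.13·541 + 33.65·647 + 54.84·354 + 14.26·543 = 80917.42.
Deflator = Nominal/Real × 100 = 102559.10/80917.42 × 100 = 126.745.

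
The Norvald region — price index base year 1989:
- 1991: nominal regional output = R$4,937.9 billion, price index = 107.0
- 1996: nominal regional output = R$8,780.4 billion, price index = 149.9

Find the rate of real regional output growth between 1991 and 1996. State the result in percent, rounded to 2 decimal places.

Deflate each year: 1991 → 4937.9/1.070 = 4614.86; 1996 → 8780.4/1.499 = 5857.51.
So real regional output changed by 5857.51/4614.86 − 1 = 0.2693, i.e. 26.93%.

26.93%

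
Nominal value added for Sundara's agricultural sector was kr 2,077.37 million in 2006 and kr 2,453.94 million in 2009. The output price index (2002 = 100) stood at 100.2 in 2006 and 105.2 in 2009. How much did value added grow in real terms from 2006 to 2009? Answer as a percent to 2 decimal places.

12.51%

Deflate each year: 2006 → 2077.37/1.002 = 2073.22; 2009 → 2453.94/1.052 = 2332.64.
So real value added changed by 2332.64/2073.22 − 1 = 0.1251, i.e. 12.51%.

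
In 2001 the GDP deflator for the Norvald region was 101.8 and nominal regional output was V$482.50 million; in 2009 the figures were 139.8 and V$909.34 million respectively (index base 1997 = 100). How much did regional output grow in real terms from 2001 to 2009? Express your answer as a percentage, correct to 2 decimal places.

37.24%

Real regional output 2001 = 482.50 / 1.018 = 473.97.
Real regional output 2009 = 909.34 / 1.398 = 650.46.
Real growth = 650.46 / 473.97 − 1 = 0.3724.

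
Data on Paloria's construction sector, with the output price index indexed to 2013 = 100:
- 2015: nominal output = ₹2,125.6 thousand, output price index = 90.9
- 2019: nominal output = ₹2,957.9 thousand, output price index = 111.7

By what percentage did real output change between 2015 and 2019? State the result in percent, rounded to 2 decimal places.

13.24%

Deflate each year: 2015 → 2125.6/0.909 = 2338.39; 2019 → 2957.9/1.117 = 2648.08.
So real output changed by 2648.08/2338.39 − 1 = 0.1324, i.e. 13.24%.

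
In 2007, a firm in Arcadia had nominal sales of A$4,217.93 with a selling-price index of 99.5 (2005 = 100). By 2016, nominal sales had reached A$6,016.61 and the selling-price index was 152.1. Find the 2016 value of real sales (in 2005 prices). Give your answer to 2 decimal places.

A$3,955.69

Real sales = Nominal / (selling-price index/100) = 6016.61 / 1.521 = 3955.69.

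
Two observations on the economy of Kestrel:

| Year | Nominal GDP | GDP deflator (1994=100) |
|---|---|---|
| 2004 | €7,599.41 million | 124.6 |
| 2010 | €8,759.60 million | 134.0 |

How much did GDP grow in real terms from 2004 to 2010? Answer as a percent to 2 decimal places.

7.18%

Real GDP 2004 = 7599.41 / 1.246 = 6099.04.
Real GDP 2010 = 8759.60 / 1.340 = 6537.01.
Real growth = 6537.01 / 6099.04 − 1 = 0.0718.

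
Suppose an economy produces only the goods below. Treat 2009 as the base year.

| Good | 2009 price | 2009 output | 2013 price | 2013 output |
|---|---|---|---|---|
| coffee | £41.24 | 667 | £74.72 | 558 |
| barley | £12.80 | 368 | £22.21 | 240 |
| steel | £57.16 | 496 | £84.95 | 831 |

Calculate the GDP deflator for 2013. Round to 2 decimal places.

159.84

Nominal GDP 2013 = 74.72·558 + 22.21·240 + 84.95·831 = 117617.61.
Real GDP 2013 (at 2009 prices) = 41.24·558 + 12.80·240 + 57.16·831 = 73583.88.
Deflator = Nominal/Real × 100 = 117617.61/73583.88 × 100 = 159.842.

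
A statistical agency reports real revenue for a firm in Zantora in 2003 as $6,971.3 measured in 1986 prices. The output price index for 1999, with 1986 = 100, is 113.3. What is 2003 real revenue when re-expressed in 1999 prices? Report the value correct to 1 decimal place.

Real revenue in 1999 prices = Real revenue in 1986 prices × (P_1999/P_1986) = 6971.3 × 1.133 = 7898.48.

$7,898.5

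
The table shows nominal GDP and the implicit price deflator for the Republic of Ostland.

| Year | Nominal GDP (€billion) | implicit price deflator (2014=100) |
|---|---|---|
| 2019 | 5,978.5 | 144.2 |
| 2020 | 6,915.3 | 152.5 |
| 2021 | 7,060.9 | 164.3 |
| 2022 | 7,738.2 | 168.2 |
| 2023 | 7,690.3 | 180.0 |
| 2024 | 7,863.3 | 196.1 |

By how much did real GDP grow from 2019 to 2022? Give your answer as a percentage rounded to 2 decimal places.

10.97%

Real GDP 2019 = 5978.5/1.442 = 4145.98.
Real GDP 2022 = 7738.2/1.682 = 4600.59.
Change = 4600.59/4145.98 − 1 = 0.1097.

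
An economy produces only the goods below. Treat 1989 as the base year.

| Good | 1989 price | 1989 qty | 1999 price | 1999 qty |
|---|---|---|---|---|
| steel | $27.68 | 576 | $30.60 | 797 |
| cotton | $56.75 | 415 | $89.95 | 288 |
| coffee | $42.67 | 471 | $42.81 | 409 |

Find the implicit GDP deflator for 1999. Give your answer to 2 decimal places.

Nominal GDP 1999 = 30.60·797 + 89.95·288 + 42.81·409 = 67803.09.
Real GDP 1999 (at 1989 prices) = 27.68·797 + 56.75·288 + 42.67·409 = 55856.99.
Deflator = Nominal/Real × 100 = 67803.09/55856.99 × 100 = 121.387.

121.39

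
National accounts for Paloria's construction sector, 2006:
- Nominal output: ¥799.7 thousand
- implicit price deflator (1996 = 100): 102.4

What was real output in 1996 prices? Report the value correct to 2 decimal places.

Real output = Nominal / (implicit price deflator/100) = 799.7 / 1.024 = 780.96.

¥780.96 thousand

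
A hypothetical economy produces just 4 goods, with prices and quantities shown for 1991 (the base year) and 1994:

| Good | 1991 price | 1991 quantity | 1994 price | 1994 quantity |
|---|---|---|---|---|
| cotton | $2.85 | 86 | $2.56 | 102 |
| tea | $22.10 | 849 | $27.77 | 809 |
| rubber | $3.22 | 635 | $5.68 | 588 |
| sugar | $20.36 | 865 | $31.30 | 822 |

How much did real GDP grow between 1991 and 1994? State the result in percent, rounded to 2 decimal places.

-4.82%

Real GDP 1991 = Nominal GDP 1991 = 2.85·86 + 22.10·849 + 3.22·635 + 20.36·865 = 38664.10.
Real GDP 1994 (at 1991 prices) = 2.85·102 + 22.10·809 + 3.22·588 + 20.36·822 = 36798.88.
Real growth = 36798.88/38664.10 − 1 = -0.0482.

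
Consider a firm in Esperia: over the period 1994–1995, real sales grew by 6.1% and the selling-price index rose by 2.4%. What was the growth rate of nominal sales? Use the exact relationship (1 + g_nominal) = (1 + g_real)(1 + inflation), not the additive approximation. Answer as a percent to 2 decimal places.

8.65%

(1 + g_nom) = (1 + g_real)(1 + π) = 1.0610 × 1.0240 = 1.08646.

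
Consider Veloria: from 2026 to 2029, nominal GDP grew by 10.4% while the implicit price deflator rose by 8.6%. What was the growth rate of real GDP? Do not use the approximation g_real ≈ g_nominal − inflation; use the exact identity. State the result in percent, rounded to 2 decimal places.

(1 + g_nom) = (1 + g_real)(1 + π), so g_real = 1.1040 / 1.0860 − 1 = 0.01657.

1.66%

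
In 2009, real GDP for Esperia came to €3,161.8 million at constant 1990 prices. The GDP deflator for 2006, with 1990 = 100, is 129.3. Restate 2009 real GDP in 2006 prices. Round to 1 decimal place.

€4,088.2 million

Real GDP in 2006 prices = Real GDP in 1990 prices × (P_2006/P_1990) = 3161.8 × 1.293 = 4088.21.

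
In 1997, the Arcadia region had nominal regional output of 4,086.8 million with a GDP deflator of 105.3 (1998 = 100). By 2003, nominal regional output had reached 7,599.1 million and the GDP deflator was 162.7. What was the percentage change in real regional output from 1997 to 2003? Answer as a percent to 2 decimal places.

Real regional output 1997 = 4086.8 / 1.053 = 3881.10.
Real regional output 2003 = 7599.1 / 1.627 = 4670.62.
Real growth = 4670.62 / 3881.10 − 1 = 0.2034.

20.34%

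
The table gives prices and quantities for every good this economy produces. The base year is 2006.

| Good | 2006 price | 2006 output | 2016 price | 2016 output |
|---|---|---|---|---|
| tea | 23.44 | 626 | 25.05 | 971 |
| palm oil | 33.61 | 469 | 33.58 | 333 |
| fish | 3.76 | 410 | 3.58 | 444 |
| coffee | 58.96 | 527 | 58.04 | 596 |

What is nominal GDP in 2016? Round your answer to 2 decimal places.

71687.05

Nominal GDP 2016 = Σ (p_2016 × q_2016) = 25.05·971 + 33.58·333 + 3.58·444 + 58.04·596 = 71687.05.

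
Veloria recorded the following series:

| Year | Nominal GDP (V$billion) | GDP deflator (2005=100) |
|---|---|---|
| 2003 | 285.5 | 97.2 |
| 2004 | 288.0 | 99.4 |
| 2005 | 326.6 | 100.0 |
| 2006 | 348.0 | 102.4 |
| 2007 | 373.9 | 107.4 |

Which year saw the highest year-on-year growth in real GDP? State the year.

2005

2004: real = 288.0/0.994 = 289.74; growth vs 2003 (293.72) = -1.36%.
2005: real = 326.6/1.000 = 326.60; growth vs 2004 (289.74) = 12.72%.
2006: real = 348.0/1.024 = 339.84; growth vs 2005 (326.60) = 4.05%.
2007: real = 373.9/1.074 = 348.14; growth vs 2006 (339.84) = 2.44%.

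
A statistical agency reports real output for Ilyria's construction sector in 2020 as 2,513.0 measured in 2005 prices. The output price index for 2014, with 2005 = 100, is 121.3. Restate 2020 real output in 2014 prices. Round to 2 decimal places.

Real output in 2014 prices = Real output in 2005 prices × (P_2014/P_2005) = 2513.0 × 1.213 = 3048.27.

3,048.27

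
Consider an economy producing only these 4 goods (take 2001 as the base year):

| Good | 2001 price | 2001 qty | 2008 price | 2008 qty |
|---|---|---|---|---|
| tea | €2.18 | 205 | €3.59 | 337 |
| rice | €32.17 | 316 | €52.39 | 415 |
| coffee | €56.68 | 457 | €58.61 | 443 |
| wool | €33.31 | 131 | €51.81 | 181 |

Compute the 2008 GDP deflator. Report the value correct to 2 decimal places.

128.90

Nominal GDP 2008 = 3.59·337 + 52.39·415 + 58.61·443 + 51.81·181 = 58293.52.
Real GDP 2008 (at 2001 prices) = 2.18·337 + 32.17·415 + 56.68·443 + 33.31·181 = 45223.56.
Deflator = Nominal/Real × 100 = 58293.52/45223.56 × 100 = 128.901.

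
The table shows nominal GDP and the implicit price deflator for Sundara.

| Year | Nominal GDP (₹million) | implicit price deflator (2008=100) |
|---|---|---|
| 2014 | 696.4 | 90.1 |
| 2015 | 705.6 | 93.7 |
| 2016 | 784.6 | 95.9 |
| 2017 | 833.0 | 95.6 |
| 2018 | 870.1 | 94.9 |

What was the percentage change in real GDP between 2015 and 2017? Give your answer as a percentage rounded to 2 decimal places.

Real GDP 2015 = 705.6/0.937 = 753.04.
Real GDP 2017 = 833.0/0.956 = 871.34.
Change = 871.34/753.04 − 1 = 0.1571.

15.71%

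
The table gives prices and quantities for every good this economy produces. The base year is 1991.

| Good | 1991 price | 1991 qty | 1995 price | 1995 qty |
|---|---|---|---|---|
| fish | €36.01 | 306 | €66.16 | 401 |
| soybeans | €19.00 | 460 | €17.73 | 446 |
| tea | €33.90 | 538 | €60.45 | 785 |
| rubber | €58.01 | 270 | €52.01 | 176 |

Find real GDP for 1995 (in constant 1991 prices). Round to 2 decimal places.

Real GDP 1995 = Σ (p_1991 × q_1995) = 36.01·401 + 19.00·446 + 33.90·785 + 58.01·176 = 59735.27.

€59735.27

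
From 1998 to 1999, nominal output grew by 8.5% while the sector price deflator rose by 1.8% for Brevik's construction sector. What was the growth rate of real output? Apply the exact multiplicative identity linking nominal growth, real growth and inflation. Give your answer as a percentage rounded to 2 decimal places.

(1 + g_nom) = (1 + g_real)(1 + π), so g_real = 1.0850 / 1.0180 − 1 = 0.06582.

6.58%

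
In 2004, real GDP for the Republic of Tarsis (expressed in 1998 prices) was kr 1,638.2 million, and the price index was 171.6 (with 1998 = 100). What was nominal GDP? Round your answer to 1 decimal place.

kr 2,811.2 million

Nominal GDP = Real × (price index/100) = 1638.2 × 1.716 = 2811.15.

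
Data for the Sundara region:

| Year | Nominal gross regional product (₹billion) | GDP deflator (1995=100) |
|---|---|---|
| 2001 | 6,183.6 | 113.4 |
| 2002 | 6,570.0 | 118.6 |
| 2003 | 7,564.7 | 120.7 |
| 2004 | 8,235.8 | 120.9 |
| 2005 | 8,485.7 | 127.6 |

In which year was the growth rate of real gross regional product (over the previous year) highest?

2003

2002: real = 6570.0/1.186 = 5539.63; growth vs 2001 (5452.91) = 1.59%.
2003: real = 7564.7/1.207 = 6267.36; growth vs 2002 (5539.63) = 13.14%.
2004: real = 8235.8/1.209 = 6812.08; growth vs 2003 (6267.36) = 8.69%.
2005: real = 8485.7/1.276 = 6650.24; growth vs 2004 (6812.08) = -2.38%.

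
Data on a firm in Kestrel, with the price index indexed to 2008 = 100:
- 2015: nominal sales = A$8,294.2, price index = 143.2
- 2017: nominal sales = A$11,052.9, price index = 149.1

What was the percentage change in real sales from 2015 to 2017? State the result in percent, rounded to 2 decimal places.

27.99%

Real sales 2015 = 8294.2 / 1.432 = 5792.04.
Real sales 2017 = 11052.9 / 1.491 = 7413.08.
Real growth = 7413.08 / 5792.04 − 1 = 0.2799.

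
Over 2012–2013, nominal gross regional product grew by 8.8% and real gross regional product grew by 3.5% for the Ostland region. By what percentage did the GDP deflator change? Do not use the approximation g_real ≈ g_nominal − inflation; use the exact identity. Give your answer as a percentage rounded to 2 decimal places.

(1 + g_nom) = (1 + g_real)(1 + π), so π = 1.0880 / 1.0350 − 1 = 0.05121.

5.12%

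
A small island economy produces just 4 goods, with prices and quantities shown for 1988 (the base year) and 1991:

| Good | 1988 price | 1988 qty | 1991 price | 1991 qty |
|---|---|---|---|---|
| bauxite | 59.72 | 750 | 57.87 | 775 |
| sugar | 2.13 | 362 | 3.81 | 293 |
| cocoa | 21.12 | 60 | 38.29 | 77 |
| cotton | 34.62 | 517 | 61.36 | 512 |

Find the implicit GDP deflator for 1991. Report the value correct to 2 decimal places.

Nominal GDP 1991 = 57.87·775 + 3.81·293 + 38.29·77 + 61.36·512 = 80330.23.
Real GDP 1991 (at 1988 prices) = 59.72·775 + 2.13·293 + 21.12·77 + 34.62·512 = 66258.77.
Deflator = Nominal/Real × 100 = 80330.23/66258.77 × 100 = 121.237.

121.24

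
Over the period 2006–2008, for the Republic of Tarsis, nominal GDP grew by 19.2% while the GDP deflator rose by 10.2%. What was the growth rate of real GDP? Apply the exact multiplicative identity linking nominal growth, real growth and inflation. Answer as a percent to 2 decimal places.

8.17%

(1 + g_nom) = (1 + g_real)(1 + π), so g_real = 1.1920 / 1.1020 − 1 = 0.08167.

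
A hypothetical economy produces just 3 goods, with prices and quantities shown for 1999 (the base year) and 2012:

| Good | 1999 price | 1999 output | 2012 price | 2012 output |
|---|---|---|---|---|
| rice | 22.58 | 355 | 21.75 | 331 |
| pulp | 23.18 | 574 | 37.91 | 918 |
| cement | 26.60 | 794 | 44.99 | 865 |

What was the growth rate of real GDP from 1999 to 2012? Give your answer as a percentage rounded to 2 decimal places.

21.96%

Real GDP 1999 = Nominal GDP 1999 = 22.58·355 + 23.18·574 + 26.60·794 = 42441.62.
Real GDP 2012 (at 1999 prices) = 22.58·331 + 23.18·918 + 26.60·865 = 51762.22.
Real growth = 51762.22/42441.62 − 1 = 0.2196.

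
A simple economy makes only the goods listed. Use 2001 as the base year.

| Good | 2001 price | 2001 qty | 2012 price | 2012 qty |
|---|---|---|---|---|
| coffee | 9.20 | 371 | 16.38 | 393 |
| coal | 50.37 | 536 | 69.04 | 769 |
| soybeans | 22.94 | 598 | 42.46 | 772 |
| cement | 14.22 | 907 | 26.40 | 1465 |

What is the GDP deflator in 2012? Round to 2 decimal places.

161.92

Nominal GDP 2012 = 16.38·393 + 69.04·769 + 42.46·772 + 26.40·1465 = 130984.22.
Real GDP 2012 (at 2001 prices) = 9.20·393 + 50.37·769 + 22.94·772 + 14.22·1465 = 80892.11.
Deflator = Nominal/Real × 100 = 130984.22/80892.11 × 100 = 161.925.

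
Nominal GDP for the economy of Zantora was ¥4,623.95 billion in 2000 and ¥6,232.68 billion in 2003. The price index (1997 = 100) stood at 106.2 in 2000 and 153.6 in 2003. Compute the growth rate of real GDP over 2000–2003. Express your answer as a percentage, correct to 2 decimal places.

Deflate each year: 2000 → 4623.95/1.062 = 4354.00; 2003 → 6232.68/1.536 = 4057.73.
So real GDP changed by 4057.73/4354.00 − 1 = -0.0680, i.e. -6.80%.

-6.80%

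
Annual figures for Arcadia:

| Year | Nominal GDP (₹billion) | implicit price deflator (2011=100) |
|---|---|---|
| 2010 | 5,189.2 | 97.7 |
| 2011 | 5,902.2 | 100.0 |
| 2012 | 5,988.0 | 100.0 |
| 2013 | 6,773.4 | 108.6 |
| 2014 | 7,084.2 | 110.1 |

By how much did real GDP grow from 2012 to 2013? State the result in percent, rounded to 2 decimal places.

Real GDP 2012 = 5988.0/1.000 = 5988.00.
Real GDP 2013 = 6773.4/1.086 = 6237.02.
Change = 6237.02/5988.00 − 1 = 0.0416.

4.16%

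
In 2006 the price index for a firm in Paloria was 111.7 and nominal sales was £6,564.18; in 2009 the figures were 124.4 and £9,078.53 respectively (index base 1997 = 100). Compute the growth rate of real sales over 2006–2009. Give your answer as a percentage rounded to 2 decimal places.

Deflate each year: 2006 → 6564.18/1.117 = 5876.62; 2009 → 9078.53/1.244 = 7297.85.
So real sales changed by 7297.85/5876.62 − 1 = 0.2418, i.e. 24.18%.

24.18%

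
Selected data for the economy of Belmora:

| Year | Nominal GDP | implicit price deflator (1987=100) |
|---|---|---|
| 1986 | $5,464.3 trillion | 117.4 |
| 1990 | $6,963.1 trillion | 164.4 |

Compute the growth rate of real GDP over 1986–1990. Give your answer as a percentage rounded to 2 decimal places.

-9.00%

Deflate each year: 1986 → 5464.3/1.174 = 4654.43; 1990 → 6963.1/1.644 = 4235.46.
So real GDP changed by 4235.46/4654.43 − 1 = -0.0900, i.e. -9.00%.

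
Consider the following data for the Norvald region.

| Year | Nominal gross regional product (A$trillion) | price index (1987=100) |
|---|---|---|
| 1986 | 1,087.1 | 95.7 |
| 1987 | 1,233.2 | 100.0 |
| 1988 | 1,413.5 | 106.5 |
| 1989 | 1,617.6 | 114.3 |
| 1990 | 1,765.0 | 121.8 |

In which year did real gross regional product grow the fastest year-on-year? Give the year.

1987: real = 1233.2/1.000 = 1233.20; growth vs 1986 (1135.95) = 8.56%.
1988: real = 1413.5/1.065 = 1327.23; growth vs 1987 (1233.20) = 7.62%.
1989: real = 1617.6/1.143 = 1415.22; growth vs 1988 (1327.23) = 6.63%.
1990: real = 1765.0/1.218 = 1449.10; growth vs 1989 (1415.22) = 2.39%.

1987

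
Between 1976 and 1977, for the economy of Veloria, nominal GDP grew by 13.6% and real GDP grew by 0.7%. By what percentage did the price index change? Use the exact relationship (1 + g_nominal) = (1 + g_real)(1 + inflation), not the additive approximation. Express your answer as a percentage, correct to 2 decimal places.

12.81%

(1 + g_nom) = (1 + g_real)(1 + π), so π = 1.1360 / 1.0070 − 1 = 0.12810.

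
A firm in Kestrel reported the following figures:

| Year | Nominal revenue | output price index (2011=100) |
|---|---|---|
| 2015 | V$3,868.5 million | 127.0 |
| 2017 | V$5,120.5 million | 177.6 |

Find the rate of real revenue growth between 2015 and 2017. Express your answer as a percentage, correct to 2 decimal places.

Deflate each year: 2015 → 3868.5/1.270 = 3046.06; 2017 → 5120.5/1.776 = 2883.16.
So real revenue changed by 2883.16/3046.06 − 1 = -0.0535, i.e. -5.35%.

-5.35%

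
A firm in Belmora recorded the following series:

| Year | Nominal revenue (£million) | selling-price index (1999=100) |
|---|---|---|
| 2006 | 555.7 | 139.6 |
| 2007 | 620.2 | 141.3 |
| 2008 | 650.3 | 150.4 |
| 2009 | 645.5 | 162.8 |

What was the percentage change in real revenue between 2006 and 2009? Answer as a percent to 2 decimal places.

-0.39%

Real revenue 2006 = 555.7/1.396 = 398.07.
Real revenue 2009 = 645.5/1.628 = 396.50.
Change = 396.50/398.07 − 1 = -0.0039.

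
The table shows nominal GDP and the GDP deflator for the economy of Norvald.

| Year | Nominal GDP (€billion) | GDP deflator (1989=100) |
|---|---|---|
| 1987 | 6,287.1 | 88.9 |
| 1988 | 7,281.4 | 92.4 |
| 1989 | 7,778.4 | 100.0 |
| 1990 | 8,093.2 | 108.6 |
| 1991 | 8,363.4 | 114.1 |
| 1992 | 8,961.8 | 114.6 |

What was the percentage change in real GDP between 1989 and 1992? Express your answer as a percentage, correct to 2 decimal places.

0.54%

Real GDP 1989 = 7778.4/1.000 = 7778.40.
Real GDP 1992 = 8961.8/1.146 = 7820.07.
Change = 7820.07/7778.40 − 1 = 0.0054.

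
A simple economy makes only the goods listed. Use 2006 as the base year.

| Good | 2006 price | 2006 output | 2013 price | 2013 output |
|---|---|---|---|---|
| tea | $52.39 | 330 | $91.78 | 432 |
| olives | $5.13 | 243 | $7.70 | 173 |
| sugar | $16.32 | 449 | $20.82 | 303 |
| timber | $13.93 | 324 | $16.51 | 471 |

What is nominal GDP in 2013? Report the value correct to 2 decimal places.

$55065.73

Nominal GDP 2013 = Σ (p_2013 × q_2013) = 91.78·432 + 7.70·173 + 20.82·303 + 16.51·471 = 55065.73.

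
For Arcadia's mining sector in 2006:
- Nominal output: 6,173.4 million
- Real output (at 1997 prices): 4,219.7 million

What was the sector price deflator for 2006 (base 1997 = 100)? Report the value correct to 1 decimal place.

sector price deflator = (Nominal / Real) × 100 = 6173.4 / 4219.7 × 100 = 146.30.

146.3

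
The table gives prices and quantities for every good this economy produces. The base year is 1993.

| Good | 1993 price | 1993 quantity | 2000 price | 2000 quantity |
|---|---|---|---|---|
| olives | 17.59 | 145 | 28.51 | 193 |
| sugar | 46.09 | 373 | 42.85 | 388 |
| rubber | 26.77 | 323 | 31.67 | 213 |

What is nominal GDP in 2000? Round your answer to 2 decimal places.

Nominal GDP 2000 = Σ (p_2000 × q_2000) = 28.51·193 + 42.85·388 + 31.67·213 = 28873.94.

28873.94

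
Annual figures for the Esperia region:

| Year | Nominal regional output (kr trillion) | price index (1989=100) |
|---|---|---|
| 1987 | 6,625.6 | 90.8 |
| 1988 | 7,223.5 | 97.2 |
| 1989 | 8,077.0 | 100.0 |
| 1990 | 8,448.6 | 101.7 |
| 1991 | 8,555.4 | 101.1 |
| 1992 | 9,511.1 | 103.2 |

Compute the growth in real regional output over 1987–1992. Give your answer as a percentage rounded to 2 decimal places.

26.30%

Real regional output 1987 = 6625.6/0.908 = 7296.92.
Real regional output 1992 = 9511.1/1.032 = 9216.18.
Change = 9216.18/7296.92 − 1 = 0.2630.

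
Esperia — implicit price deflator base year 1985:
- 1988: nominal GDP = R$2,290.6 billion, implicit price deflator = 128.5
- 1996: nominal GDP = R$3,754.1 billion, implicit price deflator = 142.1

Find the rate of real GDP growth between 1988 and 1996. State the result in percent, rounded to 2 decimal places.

Real GDP 1988 = 2290.6 / 1.285 = 1782.57.
Real GDP 1996 = 3754.1 / 1.421 = 2641.87.
Real growth = 2641.87 / 1782.57 − 1 = 0.4821.

48.21%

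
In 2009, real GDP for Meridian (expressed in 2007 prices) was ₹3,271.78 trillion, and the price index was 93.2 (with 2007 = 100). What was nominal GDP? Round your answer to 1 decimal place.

Nominal GDP = Real × (price index/100) = 3271.78 × 0.932 = 3049.30.

₹3,049.3 trillion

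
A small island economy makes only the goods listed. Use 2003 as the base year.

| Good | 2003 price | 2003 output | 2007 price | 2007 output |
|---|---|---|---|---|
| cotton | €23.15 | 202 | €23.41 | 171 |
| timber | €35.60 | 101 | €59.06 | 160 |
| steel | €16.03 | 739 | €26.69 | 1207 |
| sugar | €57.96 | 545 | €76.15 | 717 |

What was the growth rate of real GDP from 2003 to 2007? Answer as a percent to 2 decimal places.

Real GDP 2003 = Nominal GDP 2003 = 23.15·202 + 35.60·101 + 16.03·739 + 57.96·545 = 51706.27.
Real GDP 2007 (at 2003 prices) = 23.15·171 + 35.60·160 + 16.03·1207 + 57.96·717 = 70560.18.
Real growth = 70560.18/51706.27 − 1 = 0.3646.

36.46%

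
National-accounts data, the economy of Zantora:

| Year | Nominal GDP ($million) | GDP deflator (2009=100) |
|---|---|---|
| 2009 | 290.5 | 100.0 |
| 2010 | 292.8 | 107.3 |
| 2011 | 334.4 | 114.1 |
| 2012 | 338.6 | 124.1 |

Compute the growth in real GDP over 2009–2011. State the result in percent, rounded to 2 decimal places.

0.89%

Real GDP 2009 = 290.5/1.000 = 290.50.
Real GDP 2011 = 334.4/1.141 = 293.08.
Change = 293.08/290.50 − 1 = 0.0089.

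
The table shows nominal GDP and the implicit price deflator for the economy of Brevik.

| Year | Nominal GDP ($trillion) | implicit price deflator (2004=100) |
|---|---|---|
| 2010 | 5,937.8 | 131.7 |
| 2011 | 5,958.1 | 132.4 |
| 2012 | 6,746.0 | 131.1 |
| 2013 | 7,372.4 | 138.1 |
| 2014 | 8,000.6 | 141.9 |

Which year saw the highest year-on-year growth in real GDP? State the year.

2012

2011: real = 5958.1/1.324 = 4500.08; growth vs 2010 (4508.58) = -0.19%.
2012: real = 6746.0/1.311 = 5145.69; growth vs 2011 (4500.08) = 14.35%.
2013: real = 7372.4/1.381 = 5338.45; growth vs 2012 (5145.69) = 3.75%.
2014: real = 8000.6/1.419 = 5638.20; growth vs 2013 (5338.45) = 5.61%.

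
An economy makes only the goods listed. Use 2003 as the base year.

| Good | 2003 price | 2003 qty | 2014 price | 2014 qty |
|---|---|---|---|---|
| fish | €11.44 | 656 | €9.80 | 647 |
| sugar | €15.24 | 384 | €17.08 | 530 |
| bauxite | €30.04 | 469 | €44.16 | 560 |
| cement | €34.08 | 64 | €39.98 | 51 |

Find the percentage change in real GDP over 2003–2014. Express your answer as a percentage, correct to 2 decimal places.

Real GDP 2003 = Nominal GDP 2003 = 11.44·656 + 15.24·384 + 30.04·469 + 34.08·64 = 29626.68.
Real GDP 2014 (at 2003 prices) = 11.44·647 + 15.24·530 + 30.04·560 + 34.08·51 = 34039.36.
Real growth = 34039.36/29626.68 − 1 = 0.1489.

14.89%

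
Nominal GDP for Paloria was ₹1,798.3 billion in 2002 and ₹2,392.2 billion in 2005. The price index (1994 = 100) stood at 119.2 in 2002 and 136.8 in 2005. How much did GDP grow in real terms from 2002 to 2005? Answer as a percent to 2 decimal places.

15.91%

Deflate each year: 2002 → 1798.3/1.192 = 1508.64; 2005 → 2392.2/1.368 = 1748.68.
So real GDP changed by 1748.68/1508.64 − 1 = 0.1591, i.e. 15.91%.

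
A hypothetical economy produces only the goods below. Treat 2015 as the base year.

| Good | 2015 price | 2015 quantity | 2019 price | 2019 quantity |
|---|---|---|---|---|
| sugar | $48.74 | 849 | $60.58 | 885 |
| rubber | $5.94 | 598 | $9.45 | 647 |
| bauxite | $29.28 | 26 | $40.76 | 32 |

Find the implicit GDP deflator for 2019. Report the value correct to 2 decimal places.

127.37

Nominal GDP 2019 = 60.58·885 + 9.45·647 + 40.76·32 = 61031.77.
Real GDP 2019 (at 2015 prices) = 48.74·885 + 5.94·647 + 29.28·32 = 47915.04.
Deflator = Nominal/Real × 100 = 61031.77/47915.04 × 100 = 127.375.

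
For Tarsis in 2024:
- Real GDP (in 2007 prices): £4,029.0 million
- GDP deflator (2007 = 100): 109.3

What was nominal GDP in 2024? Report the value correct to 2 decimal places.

Nominal GDP = Real × (GDP deflator/100) = 4029.0 × 1.093 = 4403.70.

£4,403.70 million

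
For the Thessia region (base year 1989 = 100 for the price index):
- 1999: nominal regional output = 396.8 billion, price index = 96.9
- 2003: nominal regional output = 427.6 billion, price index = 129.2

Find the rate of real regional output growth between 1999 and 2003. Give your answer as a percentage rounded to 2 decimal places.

Deflate each year: 1999 → 396.8/0.969 = 409.49; 2003 → 427.6/1.292 = 330.96.
So real regional output changed by 330.96/409.49 − 1 = -0.1918, i.e. -19.18%.

-19.18%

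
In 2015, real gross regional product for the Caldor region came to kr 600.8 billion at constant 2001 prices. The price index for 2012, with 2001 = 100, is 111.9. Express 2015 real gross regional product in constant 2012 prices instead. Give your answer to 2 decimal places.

kr 672.30 billion

Real gross regional product in 2012 prices = Real gross regional product in 2001 prices × (P_2012/P_2001) = 600.8 × 1.119 = 672.30.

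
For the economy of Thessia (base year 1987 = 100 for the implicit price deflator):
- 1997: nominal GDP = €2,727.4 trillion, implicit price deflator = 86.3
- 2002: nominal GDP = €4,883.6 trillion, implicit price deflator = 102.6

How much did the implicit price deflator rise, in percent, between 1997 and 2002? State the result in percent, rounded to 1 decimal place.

18.9%

Price-level change = 102.6 / 86.3 − 1 = 0.1889.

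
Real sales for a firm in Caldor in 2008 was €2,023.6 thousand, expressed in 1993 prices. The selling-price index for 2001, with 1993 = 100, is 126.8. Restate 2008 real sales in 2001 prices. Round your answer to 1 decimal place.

Real sales in 2001 prices = Real sales in 1993 prices × (P_2001/P_1993) = 2023.6 × 1.268 = 2565.92.

€2,565.9 thousand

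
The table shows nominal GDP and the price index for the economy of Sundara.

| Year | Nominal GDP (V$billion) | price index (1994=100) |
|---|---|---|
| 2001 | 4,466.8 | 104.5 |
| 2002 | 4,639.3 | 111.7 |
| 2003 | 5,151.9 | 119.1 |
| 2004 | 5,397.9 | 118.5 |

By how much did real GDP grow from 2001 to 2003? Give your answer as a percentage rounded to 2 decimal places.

1.20%

Real GDP 2001 = 4466.8/1.045 = 4274.45.
Real GDP 2003 = 5151.9/1.191 = 4325.69.
Change = 4325.69/4274.45 − 1 = 0.0120.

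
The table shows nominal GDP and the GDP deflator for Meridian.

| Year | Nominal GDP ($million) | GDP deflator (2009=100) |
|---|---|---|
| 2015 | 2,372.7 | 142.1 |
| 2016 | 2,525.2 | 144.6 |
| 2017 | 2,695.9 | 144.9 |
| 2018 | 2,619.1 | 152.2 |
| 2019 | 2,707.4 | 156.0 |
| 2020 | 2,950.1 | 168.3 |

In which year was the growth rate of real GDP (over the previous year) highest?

2016: real = 2525.2/1.446 = 1746.33; growth vs 2015 (1669.74) = 4.59%.
2017: real = 2695.9/1.449 = 1860.52; growth vs 2016 (1746.33) = 6.54%.
2018: real = 2619.1/1.522 = 1720.83; growth vs 2017 (1860.52) = -7.51%.
2019: real = 2707.4/1.560 = 1735.51; growth vs 2018 (1720.83) = 0.85%.
2020: real = 2950.1/1.683 = 1752.88; growth vs 2019 (1735.51) = 1.00%.

2017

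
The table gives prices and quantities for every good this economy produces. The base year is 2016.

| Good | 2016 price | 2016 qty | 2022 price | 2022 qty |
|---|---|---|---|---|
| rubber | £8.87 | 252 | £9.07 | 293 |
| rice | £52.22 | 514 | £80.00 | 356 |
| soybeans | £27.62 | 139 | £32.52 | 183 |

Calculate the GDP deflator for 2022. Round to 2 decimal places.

141.32

Nominal GDP 2022 = 9.07·293 + 80.00·356 + 32.52·183 = 37088.67.
Real GDP 2022 (at 2016 prices) = 8.87·293 + 52.22·356 + 27.62·183 = 26243.69.
Deflator = Nominal/Real × 100 = 37088.67/26243.69 × 100 = 141.324.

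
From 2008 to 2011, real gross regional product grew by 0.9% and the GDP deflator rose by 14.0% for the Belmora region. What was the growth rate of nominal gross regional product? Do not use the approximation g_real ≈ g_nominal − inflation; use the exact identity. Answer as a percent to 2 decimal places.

(1 + g_nom) = (1 + g_real)(1 + π) = 1.0090 × 1.1400 = 1.15026.

15.03%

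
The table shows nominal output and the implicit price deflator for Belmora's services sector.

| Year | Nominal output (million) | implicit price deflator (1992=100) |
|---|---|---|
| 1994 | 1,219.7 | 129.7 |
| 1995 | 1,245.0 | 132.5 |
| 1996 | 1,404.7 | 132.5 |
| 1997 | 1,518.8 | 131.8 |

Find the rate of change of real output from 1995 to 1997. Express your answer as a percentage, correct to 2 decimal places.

22.64%

Real output 1995 = 1245.0/1.325 = 939.62.
Real output 1997 = 1518.8/1.318 = 1152.35.
Change = 1152.35/939.62 − 1 = 0.2264.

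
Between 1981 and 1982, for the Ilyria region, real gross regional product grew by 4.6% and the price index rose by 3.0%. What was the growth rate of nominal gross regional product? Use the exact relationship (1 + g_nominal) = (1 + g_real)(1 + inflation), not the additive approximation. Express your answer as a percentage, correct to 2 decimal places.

7.74%

(1 + g_nom) = (1 + g_real)(1 + π) = 1.0460 × 1.0300 = 1.07738.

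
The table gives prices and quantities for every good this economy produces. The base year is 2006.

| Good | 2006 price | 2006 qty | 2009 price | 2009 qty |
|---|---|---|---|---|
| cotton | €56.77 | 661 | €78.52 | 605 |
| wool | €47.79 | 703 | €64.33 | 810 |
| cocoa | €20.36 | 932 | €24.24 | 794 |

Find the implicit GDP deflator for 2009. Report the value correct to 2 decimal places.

Nominal GDP 2009 = 78.52·605 + 64.33·810 + 24.24·794 = 118858.46.
Real GDP 2009 (at 2006 prices) = 56.77·605 + 47.79·810 + 20.36·794 = 89221.59.
Deflator = Nominal/Real × 100 = 118858.46/89221.59 × 100 = 133.217.

133.22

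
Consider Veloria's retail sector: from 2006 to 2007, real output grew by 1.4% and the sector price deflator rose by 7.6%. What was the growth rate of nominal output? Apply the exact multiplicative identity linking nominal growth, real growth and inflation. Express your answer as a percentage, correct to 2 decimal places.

(1 + g_nom) = (1 + g_real)(1 + π) = 1.0140 × 1.0760 = 1.09106.

9.11%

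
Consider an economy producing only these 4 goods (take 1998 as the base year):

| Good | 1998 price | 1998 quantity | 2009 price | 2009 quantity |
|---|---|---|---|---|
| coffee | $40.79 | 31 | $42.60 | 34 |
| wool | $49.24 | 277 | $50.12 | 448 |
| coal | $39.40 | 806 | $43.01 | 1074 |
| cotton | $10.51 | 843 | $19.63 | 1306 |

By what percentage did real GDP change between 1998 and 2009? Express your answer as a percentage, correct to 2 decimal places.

Real GDP 1998 = Nominal GDP 1998 = 40.79·31 + 49.24·277 + 39.40·806 + 10.51·843 = 55520.30.
Real GDP 2009 (at 1998 prices) = 40.79·34 + 49.24·448 + 39.40·1074 + 10.51·1306 = 79488.04.
Real growth = 79488.04/55520.30 − 1 = 0.4317.

43.17%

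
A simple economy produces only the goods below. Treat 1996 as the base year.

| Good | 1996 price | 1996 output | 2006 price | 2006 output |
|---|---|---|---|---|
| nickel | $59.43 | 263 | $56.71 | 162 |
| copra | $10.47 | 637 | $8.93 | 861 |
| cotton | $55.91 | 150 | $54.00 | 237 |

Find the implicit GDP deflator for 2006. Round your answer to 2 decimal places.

93.04

Nominal GDP 2006 = 56.71·162 + 8.93·861 + 54.00·237 = 29673.75.
Real GDP 2006 (at 1996 prices) = 59.43·162 + 10.47·861 + 55.91·237 = 31893.00.
Deflator = Nominal/Real × 100 = 29673.75/31893.00 × 100 = 93.042.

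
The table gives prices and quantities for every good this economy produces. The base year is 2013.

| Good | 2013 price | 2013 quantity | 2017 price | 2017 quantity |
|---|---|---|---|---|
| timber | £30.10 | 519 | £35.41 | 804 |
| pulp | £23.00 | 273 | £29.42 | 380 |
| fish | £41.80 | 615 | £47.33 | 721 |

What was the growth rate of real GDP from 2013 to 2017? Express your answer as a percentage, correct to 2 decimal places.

Real GDP 2013 = Nominal GDP 2013 = 30.10·519 + 23.00·273 + 41.80·615 = 47607.90.
Real GDP 2017 (at 2013 prices) = 30.10·804 + 23.00·380 + 41.80·721 = 63078.20.
Real growth = 63078.20/47607.90 − 1 = 0.3250.

32.50%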